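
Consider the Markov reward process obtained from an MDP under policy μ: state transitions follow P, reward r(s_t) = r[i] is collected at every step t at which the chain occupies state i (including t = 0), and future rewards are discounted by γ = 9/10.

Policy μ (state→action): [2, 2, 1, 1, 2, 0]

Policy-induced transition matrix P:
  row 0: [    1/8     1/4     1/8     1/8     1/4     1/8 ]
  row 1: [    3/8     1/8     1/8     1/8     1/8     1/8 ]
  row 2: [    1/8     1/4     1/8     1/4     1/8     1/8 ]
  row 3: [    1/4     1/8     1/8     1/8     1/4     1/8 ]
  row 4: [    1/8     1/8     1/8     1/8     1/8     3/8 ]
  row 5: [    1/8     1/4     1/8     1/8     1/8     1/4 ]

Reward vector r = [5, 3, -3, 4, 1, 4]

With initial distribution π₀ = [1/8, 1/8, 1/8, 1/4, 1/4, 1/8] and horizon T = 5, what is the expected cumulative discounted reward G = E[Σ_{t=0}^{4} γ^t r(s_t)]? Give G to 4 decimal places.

t=0: π = [0.1250, 0.1250, 0.1250, 0.2500, 0.2500, 0.1250], E[r] = 2.3750, γ^t·E[r] = 2.375000, running G = 2.375000
t=1: π = [0.1875, 0.1719, 0.1250, 0.1406, 0.1719, 0.2031], E[r] = 2.6250, γ^t·E[r] = 2.362500, running G = 4.737500
t=2: π = [0.1855, 0.1895, 0.1250, 0.1406, 0.1660, 0.1934], E[r] = 2.6230, γ^t·E[r] = 2.124668, running G = 6.862168
t=3: π = [0.1899, 0.1880, 0.1250, 0.1406, 0.1658, 0.1907], E[r] = 2.6296, γ^t·E[r] = 1.917007, running G = 8.779175
t=4: π = [0.1896, 0.1882, 0.1250, 0.1406, 0.1663, 0.1903], E[r] = 2.6274, γ^t·E[r] = 1.723844, running G = 10.503019

G = 10.5030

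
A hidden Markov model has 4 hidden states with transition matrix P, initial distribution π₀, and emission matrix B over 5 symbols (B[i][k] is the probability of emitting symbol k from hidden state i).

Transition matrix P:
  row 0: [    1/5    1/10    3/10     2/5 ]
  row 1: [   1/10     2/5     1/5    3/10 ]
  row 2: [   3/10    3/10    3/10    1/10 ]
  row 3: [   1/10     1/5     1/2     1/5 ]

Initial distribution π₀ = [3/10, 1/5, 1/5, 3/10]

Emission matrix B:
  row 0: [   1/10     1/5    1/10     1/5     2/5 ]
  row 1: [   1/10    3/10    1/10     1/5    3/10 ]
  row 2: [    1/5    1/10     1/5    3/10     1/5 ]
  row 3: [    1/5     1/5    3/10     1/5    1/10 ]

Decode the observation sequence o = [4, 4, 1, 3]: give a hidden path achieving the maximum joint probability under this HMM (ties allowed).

path = [0, 0, 3, 2]

t=0: δ = [1.200e-01, 6.000e-02, 4.000e-02, 3.000e-02]  (obs o_0=4)
t=1: δ = [9.600e-03, 7.200e-03, 7.200e-03, 4.800e-03]  ψ = [0, 1, 0, 0]  (obs o_1=4)
t=2: δ = [4.320e-04, 8.640e-04, 2.880e-04, 7.680e-04]  ψ = [2, 1, 0, 0]  (obs o_2=1)
t=3: δ = [1.728e-05, 6.912e-05, 1.152e-04, 5.184e-05]  ψ = [0, 1, 3, 1]  (obs o_3=3)
backtrack: best end state = 2; path = [0, 0, 3, 2]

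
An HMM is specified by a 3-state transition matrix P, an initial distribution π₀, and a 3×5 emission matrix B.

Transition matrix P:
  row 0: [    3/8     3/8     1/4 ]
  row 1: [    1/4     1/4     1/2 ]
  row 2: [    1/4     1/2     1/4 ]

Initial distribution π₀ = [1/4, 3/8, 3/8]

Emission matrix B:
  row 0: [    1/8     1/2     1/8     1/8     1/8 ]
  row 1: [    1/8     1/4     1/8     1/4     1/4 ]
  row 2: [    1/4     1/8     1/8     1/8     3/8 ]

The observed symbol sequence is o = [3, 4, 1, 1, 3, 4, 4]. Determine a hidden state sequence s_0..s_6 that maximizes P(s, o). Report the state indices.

t=0: δ = [3.125e-02, 9.375e-02, 4.688e-02]  (obs o_0=3)
t=1: δ = [2.930e-03, 5.859e-03, 1.758e-02]  ψ = [1, 1, 1]  (obs o_1=4)
t=2: δ = [2.197e-03, 2.197e-03, 5.493e-04]  ψ = [2, 2, 2]  (obs o_2=1)
t=3: δ = [4.120e-04, 2.060e-04, 1.373e-04]  ψ = [0, 0, 1]  (obs o_3=1)
t=4: δ = [1.931e-05, 3.862e-05, 1.287e-05]  ψ = [0, 0, 0]  (obs o_4=3)
t=5: δ = [1.207e-06, 2.414e-06, 7.242e-06]  ψ = [1, 1, 1]  (obs o_5=4)
t=6: δ = [2.263e-07, 9.052e-07, 6.789e-07]  ψ = [2, 2, 2]  (obs o_6=4)
backtrack: best end state = 1; path = [1, 2, 0, 0, 1, 2, 1]

path = [1, 2, 0, 0, 1, 2, 1]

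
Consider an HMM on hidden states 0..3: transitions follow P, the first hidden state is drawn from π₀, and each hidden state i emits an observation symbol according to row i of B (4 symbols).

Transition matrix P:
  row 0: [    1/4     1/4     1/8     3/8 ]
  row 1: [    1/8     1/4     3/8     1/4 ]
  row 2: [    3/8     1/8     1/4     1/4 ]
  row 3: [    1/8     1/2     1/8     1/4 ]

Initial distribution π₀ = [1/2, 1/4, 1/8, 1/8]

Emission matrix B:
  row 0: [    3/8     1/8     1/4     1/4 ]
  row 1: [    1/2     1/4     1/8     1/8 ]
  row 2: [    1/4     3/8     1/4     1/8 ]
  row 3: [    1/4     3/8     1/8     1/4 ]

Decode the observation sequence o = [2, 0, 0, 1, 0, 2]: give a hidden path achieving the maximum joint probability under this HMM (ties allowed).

t=0: δ = [1.250e-01, 3.125e-02, 3.125e-02, 1.562e-02]  (obs o_0=2)
t=1: δ = [1.172e-02, 1.562e-02, 3.906e-03, 1.172e-02]  ψ = [0, 0, 0, 0]  (obs o_1=0)
t=2: δ = [1.099e-03, 2.930e-03, 1.465e-03, 1.099e-03]  ψ = [0, 3, 1, 0]  (obs o_2=0)
t=3: δ = [6.866e-05, 1.831e-04, 4.120e-04, 2.747e-04]  ψ = [2, 1, 1, 1]  (obs o_3=1)
t=4: δ = [5.794e-05, 6.866e-05, 2.575e-05, 2.575e-05]  ψ = [2, 3, 2, 2]  (obs o_4=0)
t=5: δ = [3.621e-06, 2.146e-06, 6.437e-06, 2.716e-06]  ψ = [0, 1, 1, 0]  (obs o_5=2)
backtrack: best end state = 2; path = [0, 3, 1, 3, 1, 2]

path = [0, 3, 1, 3, 1, 2]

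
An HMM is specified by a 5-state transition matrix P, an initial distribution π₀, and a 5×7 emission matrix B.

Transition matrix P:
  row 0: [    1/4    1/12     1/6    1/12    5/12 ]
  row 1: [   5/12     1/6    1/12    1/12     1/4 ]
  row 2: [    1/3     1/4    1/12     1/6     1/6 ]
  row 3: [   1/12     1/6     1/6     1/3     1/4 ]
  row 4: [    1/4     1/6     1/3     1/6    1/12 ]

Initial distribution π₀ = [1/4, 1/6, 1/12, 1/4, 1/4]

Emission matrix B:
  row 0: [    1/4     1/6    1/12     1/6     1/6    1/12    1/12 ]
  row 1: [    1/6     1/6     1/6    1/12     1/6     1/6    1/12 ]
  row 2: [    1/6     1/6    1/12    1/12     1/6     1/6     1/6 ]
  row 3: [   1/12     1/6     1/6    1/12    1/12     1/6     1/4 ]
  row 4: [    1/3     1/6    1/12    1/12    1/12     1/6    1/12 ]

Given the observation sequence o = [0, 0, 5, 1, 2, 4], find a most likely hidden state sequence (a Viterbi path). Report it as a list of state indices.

path = [4, 0, 4, 2, 1, 0]

t=0: δ = [6.250e-02, 2.778e-02, 1.389e-02, 2.083e-02, 8.333e-02]  (obs o_0=0)
t=1: δ = [5.208e-03, 2.315e-03, 4.630e-03, 1.157e-03, 8.681e-03]  ψ = [4, 4, 4, 4, 0]  (obs o_1=0)
t=2: δ = [1.808e-04, 2.411e-04, 4.823e-04, 2.411e-04, 3.617e-04]  ψ = [4, 4, 4, 4, 0]  (obs o_2=5)
t=3: δ = [2.679e-05, 2.009e-05, 2.009e-05, 1.340e-05, 1.340e-05]  ψ = [2, 2, 4, 2, 2]  (obs o_3=1)
t=4: δ = [6.977e-07, 8.372e-07, 3.721e-07, 7.442e-07, 9.303e-07]  ψ = [1, 2, 0, 3, 0]  (obs o_4=2)
t=5: δ = [5.814e-08, 2.584e-08, 5.168e-08, 2.067e-08, 2.423e-08]  ψ = [1, 4, 4, 3, 0]  (obs o_5=4)
backtrack: best end state = 0; path = [4, 0, 4, 2, 1, 0]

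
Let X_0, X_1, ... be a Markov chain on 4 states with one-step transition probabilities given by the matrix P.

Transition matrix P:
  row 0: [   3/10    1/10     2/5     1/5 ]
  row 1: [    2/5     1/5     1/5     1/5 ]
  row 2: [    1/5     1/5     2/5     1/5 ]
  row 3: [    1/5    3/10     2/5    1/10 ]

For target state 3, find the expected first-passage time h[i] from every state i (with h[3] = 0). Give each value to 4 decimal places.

First-step conditioning: h[3] = 0; for i ≠ 3, h[i] = 1 + Σ_k P[i][k]·h[k].
  h[0] = 1 + 3/10·h[0] + 1/10·h[1] + 2/5·h[2]
  h[1] = 1 + 2/5·h[0] + 1/5·h[1] + 1/5·h[2]
  h[2] = 1 + 1/5·h[0] + 1/5·h[1] + 2/5·h[2]
Solving the 3×3 linear system over states ≠ 3 gives exactly h = [5, 5, 5, 0] (h[3] = 0 is the target).

h = [5.0000, 5.0000, 5.0000, 0.0000]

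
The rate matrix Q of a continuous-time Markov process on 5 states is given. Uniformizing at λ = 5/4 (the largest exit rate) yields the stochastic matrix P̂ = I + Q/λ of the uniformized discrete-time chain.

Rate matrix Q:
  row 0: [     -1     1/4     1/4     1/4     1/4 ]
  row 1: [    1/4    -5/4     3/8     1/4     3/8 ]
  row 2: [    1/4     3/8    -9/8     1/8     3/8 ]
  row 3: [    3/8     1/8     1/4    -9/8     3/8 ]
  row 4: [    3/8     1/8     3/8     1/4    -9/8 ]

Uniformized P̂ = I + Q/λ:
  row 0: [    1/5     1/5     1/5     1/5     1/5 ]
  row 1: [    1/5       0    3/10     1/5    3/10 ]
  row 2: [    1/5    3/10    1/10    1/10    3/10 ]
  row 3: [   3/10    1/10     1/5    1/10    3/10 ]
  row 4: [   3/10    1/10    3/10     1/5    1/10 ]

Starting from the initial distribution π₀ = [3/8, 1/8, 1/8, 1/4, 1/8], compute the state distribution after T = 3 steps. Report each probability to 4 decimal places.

t=0: π = [0.3750, 0.1250, 0.1250, 0.2500, 0.1250]
t=1: π = [0.2375, 0.1500, 0.2125, 0.1625, 0.2375]
t=2: π = [0.2400, 0.1513, 0.2175, 0.1625, 0.2288]
t=3: π = [0.2391, 0.1524, 0.2163, 0.1620, 0.2303]

π = [0.2391, 0.1524, 0.2163, 0.1620, 0.2303]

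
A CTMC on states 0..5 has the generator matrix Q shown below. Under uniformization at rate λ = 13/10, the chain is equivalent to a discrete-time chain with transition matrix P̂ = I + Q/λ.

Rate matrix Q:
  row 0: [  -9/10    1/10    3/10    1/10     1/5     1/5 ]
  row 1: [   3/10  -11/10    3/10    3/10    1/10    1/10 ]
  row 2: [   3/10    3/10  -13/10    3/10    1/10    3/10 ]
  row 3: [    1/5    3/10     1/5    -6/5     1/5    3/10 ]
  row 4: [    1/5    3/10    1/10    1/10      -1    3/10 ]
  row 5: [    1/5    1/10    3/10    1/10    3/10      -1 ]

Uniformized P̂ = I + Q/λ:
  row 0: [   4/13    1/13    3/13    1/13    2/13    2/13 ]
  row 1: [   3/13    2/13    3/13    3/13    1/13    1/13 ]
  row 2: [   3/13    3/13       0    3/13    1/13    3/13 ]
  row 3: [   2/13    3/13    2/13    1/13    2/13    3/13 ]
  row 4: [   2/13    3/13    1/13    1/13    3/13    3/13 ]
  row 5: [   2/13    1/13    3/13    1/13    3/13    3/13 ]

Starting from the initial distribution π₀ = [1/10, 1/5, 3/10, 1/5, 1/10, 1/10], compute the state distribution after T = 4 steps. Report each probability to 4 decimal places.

π = [0.2106, 0.1568, 0.1606, 0.1256, 0.1561, 0.1902]

t=0: π = [0.1000, 0.2000, 0.3000, 0.2000, 0.1000, 0.1000]
t=1: π = [0.2077, 0.1846, 0.1308, 0.1538, 0.1308, 0.1923]
t=2: π = [0.2101, 0.1550, 0.1686, 0.1254, 0.1544, 0.1864]
t=3: π = [0.2111, 0.1579, 0.1584, 0.1267, 0.1552, 0.1908]
t=4: π = [0.2106, 0.1568, 0.1606, 0.1256, 0.1561, 0.1902]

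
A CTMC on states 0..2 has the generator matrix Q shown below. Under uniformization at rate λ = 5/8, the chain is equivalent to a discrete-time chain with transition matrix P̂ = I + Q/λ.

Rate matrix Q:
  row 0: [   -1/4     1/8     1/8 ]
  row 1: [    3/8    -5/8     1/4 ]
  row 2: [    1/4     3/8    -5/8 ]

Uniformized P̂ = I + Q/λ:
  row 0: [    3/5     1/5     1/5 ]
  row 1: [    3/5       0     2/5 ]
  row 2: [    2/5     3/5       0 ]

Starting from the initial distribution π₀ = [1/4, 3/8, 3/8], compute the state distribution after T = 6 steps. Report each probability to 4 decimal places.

t=0: π = [0.2500, 0.3750, 0.3750]
t=1: π = [0.5250, 0.2750, 0.2000]
t=2: π = [0.5600, 0.2250, 0.2150]
t=3: π = [0.5570, 0.2410, 0.2020]
t=4: π = [0.5596, 0.2326, 0.2078]
t=5: π = [0.5584, 0.2366, 0.2050]
t=6: π = [0.5590, 0.2347, 0.2063]

π = [0.5590, 0.2347, 0.2063]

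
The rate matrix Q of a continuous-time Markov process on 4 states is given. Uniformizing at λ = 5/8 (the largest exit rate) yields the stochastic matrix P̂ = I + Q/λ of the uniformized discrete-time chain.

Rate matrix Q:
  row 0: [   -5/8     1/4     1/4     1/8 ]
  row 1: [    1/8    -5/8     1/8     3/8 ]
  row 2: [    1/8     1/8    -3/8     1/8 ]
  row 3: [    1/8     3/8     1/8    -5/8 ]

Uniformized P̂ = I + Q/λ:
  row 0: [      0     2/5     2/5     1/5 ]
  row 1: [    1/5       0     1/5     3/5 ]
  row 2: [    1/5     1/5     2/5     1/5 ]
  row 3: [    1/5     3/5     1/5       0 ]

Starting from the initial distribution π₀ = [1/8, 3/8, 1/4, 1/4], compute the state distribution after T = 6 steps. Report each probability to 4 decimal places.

t=0: π = [0.1250, 0.3750, 0.2500, 0.2500]
t=1: π = [0.1750, 0.2500, 0.2750, 0.3000]
t=2: π = [0.1650, 0.3050, 0.2900, 0.2400]
t=3: π = [0.1670, 0.2680, 0.2910, 0.2740]
t=4: π = [0.1666, 0.2894, 0.2916, 0.2524]
t=5: π = [0.1667, 0.2764, 0.2916, 0.2653]
t=6: π = [0.1667, 0.2842, 0.2917, 0.2575]

π = [0.1667, 0.2842, 0.2917, 0.2575]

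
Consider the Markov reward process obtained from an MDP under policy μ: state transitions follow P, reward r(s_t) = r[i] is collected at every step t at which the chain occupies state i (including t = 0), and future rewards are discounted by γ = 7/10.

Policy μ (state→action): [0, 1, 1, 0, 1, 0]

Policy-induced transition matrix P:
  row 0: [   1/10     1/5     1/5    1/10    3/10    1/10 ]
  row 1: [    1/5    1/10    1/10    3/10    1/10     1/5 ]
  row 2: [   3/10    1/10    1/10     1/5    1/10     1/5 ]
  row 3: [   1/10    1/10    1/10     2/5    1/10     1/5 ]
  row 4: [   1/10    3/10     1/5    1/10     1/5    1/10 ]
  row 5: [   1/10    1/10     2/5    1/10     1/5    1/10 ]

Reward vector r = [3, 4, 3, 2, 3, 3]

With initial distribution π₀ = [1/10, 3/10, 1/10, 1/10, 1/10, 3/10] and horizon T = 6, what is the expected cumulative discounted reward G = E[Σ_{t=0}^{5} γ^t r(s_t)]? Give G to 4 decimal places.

G = 8.8985

t=0: π = [0.1000, 0.3000, 0.1000, 0.1000, 0.1000, 0.3000], E[r] = 3.2000, γ^t·E[r] = 3.200000, running G = 3.200000
t=1: π = [0.1500, 0.1300, 0.2100, 0.2000, 0.1600, 0.1500], E[r] = 2.9300, γ^t·E[r] = 2.051000, running G = 5.251000
t=2: π = [0.1550, 0.1470, 0.1760, 0.2070, 0.1610, 0.1540], E[r] = 2.9400, γ^t·E[r] = 1.440600, running G = 6.691600
t=3: π = [0.1499, 0.1477, 0.1778, 0.2091, 0.1625, 0.1530], E[r] = 2.9386, γ^t·E[r] = 1.007940, running G = 7.699540
t=4: π = [0.1503, 0.1475, 0.1771, 0.2101, 0.1615, 0.1535], E[r] = 2.9374, γ^t·E[r] = 0.705279, running G = 8.404819
t=5: π = [0.1502, 0.1473, 0.1772, 0.2102, 0.1616, 0.1535], E[r] = 2.9371, γ^t·E[r] = 0.493640, running G = 8.898460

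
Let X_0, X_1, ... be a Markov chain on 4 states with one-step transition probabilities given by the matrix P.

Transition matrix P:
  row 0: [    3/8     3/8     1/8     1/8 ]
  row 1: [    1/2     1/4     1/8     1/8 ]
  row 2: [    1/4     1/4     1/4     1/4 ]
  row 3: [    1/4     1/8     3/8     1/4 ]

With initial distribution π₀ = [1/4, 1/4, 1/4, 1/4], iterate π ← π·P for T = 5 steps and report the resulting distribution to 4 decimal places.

t=0: π = [0.2500, 0.2500, 0.2500, 0.2500]
t=1: π = [0.3438, 0.2500, 0.2188, 0.1875]
t=2: π = [0.3555, 0.2695, 0.1992, 0.1758]
t=3: π = [0.3618, 0.2725, 0.1938, 0.1719]
t=4: π = [0.3633, 0.2737, 0.1922, 0.1707]
t=5: π = [0.3639, 0.2741, 0.1917, 0.1704]

π = [0.3639, 0.2741, 0.1917, 0.1704]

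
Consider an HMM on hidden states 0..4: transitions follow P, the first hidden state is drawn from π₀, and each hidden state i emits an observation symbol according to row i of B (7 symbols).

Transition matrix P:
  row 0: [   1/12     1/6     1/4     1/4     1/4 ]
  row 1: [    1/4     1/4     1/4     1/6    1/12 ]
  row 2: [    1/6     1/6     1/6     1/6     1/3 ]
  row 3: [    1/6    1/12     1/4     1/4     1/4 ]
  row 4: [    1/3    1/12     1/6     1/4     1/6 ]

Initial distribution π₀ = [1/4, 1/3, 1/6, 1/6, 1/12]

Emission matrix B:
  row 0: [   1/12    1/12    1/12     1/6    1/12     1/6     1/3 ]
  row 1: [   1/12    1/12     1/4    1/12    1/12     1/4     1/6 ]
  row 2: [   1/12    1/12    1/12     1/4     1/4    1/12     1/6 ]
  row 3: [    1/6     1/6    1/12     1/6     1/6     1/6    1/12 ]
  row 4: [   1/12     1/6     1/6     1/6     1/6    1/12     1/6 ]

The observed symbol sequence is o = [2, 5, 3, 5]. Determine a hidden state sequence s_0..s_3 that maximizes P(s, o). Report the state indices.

t=0: δ = [2.083e-02, 8.333e-02, 1.389e-02, 1.389e-02, 1.389e-02]  (obs o_0=2)
t=1: δ = [3.472e-03, 5.208e-03, 1.736e-03, 2.315e-03, 5.787e-04]  ψ = [1, 1, 1, 1, 1]  (obs o_1=5)
t=2: δ = [2.170e-04, 1.085e-04, 3.255e-04, 1.447e-04, 1.447e-04]  ψ = [1, 1, 1, 0, 0]  (obs o_2=3)
t=3: δ = [9.042e-06, 1.356e-05, 4.521e-06, 9.042e-06, 9.042e-06]  ψ = [2, 2, 0, 0, 2]  (obs o_3=5)
backtrack: best end state = 1; path = [1, 1, 2, 1]

path = [1, 1, 2, 1]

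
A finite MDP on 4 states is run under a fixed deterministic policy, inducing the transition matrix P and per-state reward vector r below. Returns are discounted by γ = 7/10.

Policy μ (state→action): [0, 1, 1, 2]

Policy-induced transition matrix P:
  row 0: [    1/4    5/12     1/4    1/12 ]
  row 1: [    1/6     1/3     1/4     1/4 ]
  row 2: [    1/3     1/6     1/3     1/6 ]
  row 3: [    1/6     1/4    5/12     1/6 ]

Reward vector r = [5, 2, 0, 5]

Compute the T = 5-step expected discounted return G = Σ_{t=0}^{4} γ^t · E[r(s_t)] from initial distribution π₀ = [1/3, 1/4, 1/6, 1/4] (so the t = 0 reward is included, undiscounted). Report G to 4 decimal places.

G = 8.0031

t=0: π = [0.3333, 0.2500, 0.1667, 0.2500], E[r] = 3.4167, γ^t·E[r] = 3.416667, running G = 3.416667
t=1: π = [0.2222, 0.3125, 0.3056, 0.1597], E[r] = 2.5347, γ^t·E[r] = 1.774306, running G = 5.190972
t=2: π = [0.2361, 0.2876, 0.3021, 0.1742], E[r] = 2.6267, γ^t·E[r] = 1.287101, running G = 6.478073
t=3: π = [0.2367, 0.2881, 0.3042, 0.1710], E[r] = 2.6145, γ^t·E[r] = 0.896786, running G = 7.374858
t=4: π = [0.2371, 0.2881, 0.3038, 0.1710], E[r] = 2.6165, γ^t·E[r] = 0.628210, running G = 8.003069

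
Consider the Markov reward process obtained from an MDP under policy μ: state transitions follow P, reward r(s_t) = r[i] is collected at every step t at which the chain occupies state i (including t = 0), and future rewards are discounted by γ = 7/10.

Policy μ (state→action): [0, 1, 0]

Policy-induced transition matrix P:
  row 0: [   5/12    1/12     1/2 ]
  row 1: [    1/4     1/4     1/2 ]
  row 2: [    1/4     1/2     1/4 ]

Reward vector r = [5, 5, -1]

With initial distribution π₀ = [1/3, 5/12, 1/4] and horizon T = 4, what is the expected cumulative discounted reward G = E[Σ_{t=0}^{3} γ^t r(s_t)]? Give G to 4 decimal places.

t=0: π = [0.3333, 0.4167, 0.2500], E[r] = 3.5000, γ^t·E[r] = 3.500000, running G = 3.500000
t=1: π = [0.3056, 0.2569, 0.4375], E[r] = 2.3750, γ^t·E[r] = 1.662500, running G = 5.162500
t=2: π = [0.3009, 0.3084, 0.3906], E[r] = 2.6563, γ^t·E[r] = 1.301563, running G = 6.464063
t=3: π = [0.3002, 0.2975, 0.4023], E[r] = 2.5859, γ^t·E[r] = 0.886977, running G = 7.351039

G = 7.3510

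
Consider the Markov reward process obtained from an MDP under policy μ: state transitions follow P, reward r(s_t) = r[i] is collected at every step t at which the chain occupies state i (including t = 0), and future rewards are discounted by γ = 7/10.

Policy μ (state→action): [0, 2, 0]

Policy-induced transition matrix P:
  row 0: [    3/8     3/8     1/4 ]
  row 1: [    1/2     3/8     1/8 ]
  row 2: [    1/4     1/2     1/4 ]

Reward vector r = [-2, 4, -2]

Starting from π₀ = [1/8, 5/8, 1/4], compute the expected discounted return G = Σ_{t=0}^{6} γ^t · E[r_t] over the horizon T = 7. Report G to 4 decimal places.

G = 2.5893

t=0: π = [0.1250, 0.6250, 0.2500], E[r] = 1.7500, γ^t·E[r] = 1.750000, running G = 1.750000
t=1: π = [0.4219, 0.4063, 0.1719], E[r] = 0.4375, γ^t·E[r] = 0.306250, running G = 2.056250
t=2: π = [0.4043, 0.3965, 0.1992], E[r] = 0.3789, γ^t·E[r] = 0.185664, running G = 2.241914
t=3: π = [0.3997, 0.3999, 0.2004], E[r] = 0.3994, γ^t·E[r] = 0.136999, running G = 2.378913
t=4: π = [0.3999, 0.4001, 0.2000], E[r] = 0.4003, γ^t·E[r] = 0.096119, running G = 2.475032
t=5: π = [0.4000, 0.4000, 0.2000], E[r] = 0.4000, γ^t·E[r] = 0.067230, running G = 2.542262
t=6: π = [0.4000, 0.4000, 0.2000], E[r] = 0.4000, γ^t·E[r] = 0.047059, running G = 2.589321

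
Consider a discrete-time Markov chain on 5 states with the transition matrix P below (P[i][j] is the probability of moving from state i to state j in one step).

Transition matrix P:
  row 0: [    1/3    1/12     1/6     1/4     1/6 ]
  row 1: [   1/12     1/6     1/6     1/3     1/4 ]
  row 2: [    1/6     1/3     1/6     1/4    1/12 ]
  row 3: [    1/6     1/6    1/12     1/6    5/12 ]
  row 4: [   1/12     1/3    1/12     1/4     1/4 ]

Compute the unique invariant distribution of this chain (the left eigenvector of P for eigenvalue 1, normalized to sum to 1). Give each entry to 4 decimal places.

π = [0.1525, 0.2177, 0.1246, 0.2475, 0.2578]

Balance equations π_j = Σ_i π_i·P[i][j]:
  π_0 = 1/3·π_0 + 1/12·π_1 + 1/6·π_2 + 1/6·π_3 + 1/12·π_4
  π_1 = 1/12·π_0 + 1/6·π_1 + 1/3·π_2 + 1/6·π_3 + 1/3·π_4
  π_2 = 1/6·π_0 + 1/6·π_1 + 1/6·π_2 + 1/12·π_3 + 1/12·π_4
  π_3 = 1/4·π_0 + 1/3·π_1 + 1/4·π_2 + 1/6·π_3 + 1/4·π_4
  normalize: π_0 + π_1 + π_2 + π_3 + π_4 = 1
Solving the linear system gives exactly π = [345/2263, 3941/18104, 2255/18104, 4481/18104, 4667/18104].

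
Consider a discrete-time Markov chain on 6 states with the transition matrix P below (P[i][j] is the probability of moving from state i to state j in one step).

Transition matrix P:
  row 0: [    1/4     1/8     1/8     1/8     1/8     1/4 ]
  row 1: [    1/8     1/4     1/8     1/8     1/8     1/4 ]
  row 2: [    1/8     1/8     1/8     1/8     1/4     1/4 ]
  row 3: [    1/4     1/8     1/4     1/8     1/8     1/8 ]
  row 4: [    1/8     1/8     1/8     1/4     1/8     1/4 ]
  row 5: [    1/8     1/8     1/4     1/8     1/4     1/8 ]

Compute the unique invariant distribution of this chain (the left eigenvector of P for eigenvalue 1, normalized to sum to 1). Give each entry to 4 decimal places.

π = [0.1638, 0.1429, 0.1691, 0.1465, 0.1719, 0.2059]

Balance equations π_j = Σ_i π_i·P[i][j]:
  π_0 = 1/4·π_0 + 1/8·π_1 + 1/8·π_2 + 1/4·π_3 + 1/8·π_4 + 1/8·π_5
  π_1 = 1/8·π_0 + 1/4·π_1 + 1/8·π_2 + 1/8·π_3 + 1/8·π_4 + 1/8·π_5
  π_2 = 1/8·π_0 + 1/8·π_1 + 1/8·π_2 + 1/4·π_3 + 1/8·π_4 + 1/4·π_5
  π_3 = 1/8·π_0 + 1/8·π_1 + 1/8·π_2 + 1/8·π_3 + 1/4·π_4 + 1/8·π_5
  π_4 = 1/8·π_0 + 1/8·π_1 + 1/4·π_2 + 1/8·π_3 + 1/8·π_4 + 1/4·π_5
  normalize: π_0 + π_1 + π_2 + π_3 + π_4 + π_5 = 1
Solving the linear system gives exactly π = [587/3584, 1/7, 779/4608, 75/512, 11/64, 949/4608].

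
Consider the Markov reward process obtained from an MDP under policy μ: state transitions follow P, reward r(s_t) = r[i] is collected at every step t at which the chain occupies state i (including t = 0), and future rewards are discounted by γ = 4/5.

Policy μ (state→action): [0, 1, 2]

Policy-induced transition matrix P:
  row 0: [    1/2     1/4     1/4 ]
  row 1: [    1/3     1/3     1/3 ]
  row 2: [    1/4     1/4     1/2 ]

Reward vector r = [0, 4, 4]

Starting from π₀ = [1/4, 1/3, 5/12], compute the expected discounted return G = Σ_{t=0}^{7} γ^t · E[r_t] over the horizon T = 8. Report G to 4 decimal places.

t=0: π = [0.2500, 0.3333, 0.4167], E[r] = 3.0000, γ^t·E[r] = 3.000000, running G = 3.000000
t=1: π = [0.3403, 0.2778, 0.3819], E[r] = 2.6389, γ^t·E[r] = 2.111111, running G = 5.111111
t=2: π = [0.3582, 0.2731, 0.3686], E[r] = 2.5671, γ^t·E[r] = 1.642963, running G = 6.754074
t=3: π = [0.3623, 0.2728, 0.3649], E[r] = 2.5507, γ^t·E[r] = 1.305975, running G = 8.060049
t=4: π = [0.3633, 0.2727, 0.3640], E[r] = 2.5468, γ^t·E[r] = 1.043154, running G = 9.103203
t=5: π = [0.3636, 0.2727, 0.3637], E[r] = 2.5458, γ^t·E[r] = 0.834201, running G = 9.937405
t=6: π = [0.3636, 0.2727, 0.3637], E[r] = 2.5455, γ^t·E[r] = 0.667297, running G = 10.604702
t=7: π = [0.3636, 0.2727, 0.3636], E[r] = 2.5455, γ^t·E[r] = 0.533825, running G = 11.138526

G = 11.1385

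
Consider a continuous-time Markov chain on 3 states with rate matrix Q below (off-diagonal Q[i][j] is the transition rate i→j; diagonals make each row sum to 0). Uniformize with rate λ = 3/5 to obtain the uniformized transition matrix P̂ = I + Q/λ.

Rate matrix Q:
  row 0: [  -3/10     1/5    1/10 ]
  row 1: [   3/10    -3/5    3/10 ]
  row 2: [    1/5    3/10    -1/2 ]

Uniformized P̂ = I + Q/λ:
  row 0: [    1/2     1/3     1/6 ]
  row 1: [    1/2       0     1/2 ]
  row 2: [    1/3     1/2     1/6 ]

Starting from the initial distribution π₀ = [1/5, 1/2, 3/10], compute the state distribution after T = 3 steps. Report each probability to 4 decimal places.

π = [0.4602, 0.2676, 0.2722]

t=0: π = [0.2000, 0.5000, 0.3000]
t=1: π = [0.4500, 0.2167, 0.3333]
t=2: π = [0.4444, 0.3167, 0.2389]
t=3: π = [0.4602, 0.2676, 0.2722]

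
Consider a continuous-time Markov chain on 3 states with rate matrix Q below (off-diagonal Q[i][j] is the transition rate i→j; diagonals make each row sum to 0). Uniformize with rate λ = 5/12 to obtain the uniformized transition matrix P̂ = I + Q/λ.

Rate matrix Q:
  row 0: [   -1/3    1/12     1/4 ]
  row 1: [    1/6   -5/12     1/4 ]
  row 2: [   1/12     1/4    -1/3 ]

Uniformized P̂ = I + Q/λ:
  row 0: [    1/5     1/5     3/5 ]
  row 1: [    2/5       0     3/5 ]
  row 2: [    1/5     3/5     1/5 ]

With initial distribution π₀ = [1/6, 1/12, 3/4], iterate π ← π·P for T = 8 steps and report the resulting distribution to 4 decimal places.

t=0: π = [0.1667, 0.0833, 0.7500]
t=1: π = [0.2167, 0.4833, 0.3000]
t=2: π = [0.2967, 0.2233, 0.4800]
t=3: π = [0.2447, 0.3473, 0.4080]
t=4: π = [0.2695, 0.2937, 0.4368]
t=5: π = [0.2587, 0.3160, 0.4253]
t=6: π = [0.2632, 0.3069, 0.4299]
t=7: π = [0.2614, 0.3106, 0.4280]
t=8: π = [0.2621, 0.3091, 0.4288]

π = [0.2621, 0.3091, 0.4288]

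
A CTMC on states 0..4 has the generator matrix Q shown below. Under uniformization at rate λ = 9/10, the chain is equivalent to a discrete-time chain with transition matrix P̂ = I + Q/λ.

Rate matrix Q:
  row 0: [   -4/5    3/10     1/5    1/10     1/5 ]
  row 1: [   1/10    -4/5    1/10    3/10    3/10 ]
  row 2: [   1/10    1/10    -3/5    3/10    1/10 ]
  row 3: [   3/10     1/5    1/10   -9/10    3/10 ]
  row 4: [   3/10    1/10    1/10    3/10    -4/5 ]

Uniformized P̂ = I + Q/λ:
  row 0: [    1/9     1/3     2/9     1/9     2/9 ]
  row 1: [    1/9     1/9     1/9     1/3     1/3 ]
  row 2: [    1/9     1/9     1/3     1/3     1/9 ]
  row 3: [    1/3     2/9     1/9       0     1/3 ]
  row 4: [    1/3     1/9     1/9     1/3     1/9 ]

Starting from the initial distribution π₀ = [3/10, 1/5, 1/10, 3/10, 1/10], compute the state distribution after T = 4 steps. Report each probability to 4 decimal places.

π = [0.2077, 0.1814, 0.1727, 0.2164, 0.2218]

t=0: π = [0.3000, 0.2000, 0.1000, 0.3000, 0.1000]
t=1: π = [0.2000, 0.2111, 0.1667, 0.1667, 0.2556]
t=2: π = [0.2049, 0.1741, 0.1704, 0.2333, 0.2173]
t=3: π = [0.2112, 0.1826, 0.1717, 0.2100, 0.2244]
t=4: π = [0.2077, 0.1814, 0.1727, 0.2164, 0.2218]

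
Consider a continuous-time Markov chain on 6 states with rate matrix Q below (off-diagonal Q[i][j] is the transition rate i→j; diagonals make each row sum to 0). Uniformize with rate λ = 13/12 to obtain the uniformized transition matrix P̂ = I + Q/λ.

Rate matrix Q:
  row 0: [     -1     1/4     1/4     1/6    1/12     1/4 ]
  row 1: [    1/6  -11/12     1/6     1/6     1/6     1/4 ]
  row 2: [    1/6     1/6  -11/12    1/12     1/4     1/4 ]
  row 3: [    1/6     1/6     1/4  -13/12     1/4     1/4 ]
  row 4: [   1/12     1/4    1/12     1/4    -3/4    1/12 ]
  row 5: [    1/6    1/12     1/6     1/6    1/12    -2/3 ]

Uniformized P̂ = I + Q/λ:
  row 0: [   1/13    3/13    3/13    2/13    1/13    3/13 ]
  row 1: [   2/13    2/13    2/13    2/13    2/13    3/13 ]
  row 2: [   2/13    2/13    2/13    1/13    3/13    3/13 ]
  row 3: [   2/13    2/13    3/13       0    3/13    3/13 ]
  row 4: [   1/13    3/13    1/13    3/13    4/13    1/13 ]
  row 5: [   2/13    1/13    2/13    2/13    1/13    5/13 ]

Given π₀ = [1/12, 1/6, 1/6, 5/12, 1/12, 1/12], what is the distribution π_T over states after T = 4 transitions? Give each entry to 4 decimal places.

t=0: π = [0.0833, 0.1667, 0.1667, 0.4167, 0.0833, 0.0833]
t=1: π = [0.1410, 0.1603, 0.1859, 0.0833, 0.1987, 0.2308]
t=2: π = [0.1277, 0.1622, 0.1558, 0.1420, 0.1765, 0.2357]
t=3: π = [0.1304, 0.1591, 0.1610, 0.1336, 0.1760, 0.2399]
t=4: π = [0.1303, 0.1590, 0.1606, 0.1344, 0.1751, 0.2406]

π = [0.1303, 0.1590, 0.1606, 0.1344, 0.1751, 0.2406]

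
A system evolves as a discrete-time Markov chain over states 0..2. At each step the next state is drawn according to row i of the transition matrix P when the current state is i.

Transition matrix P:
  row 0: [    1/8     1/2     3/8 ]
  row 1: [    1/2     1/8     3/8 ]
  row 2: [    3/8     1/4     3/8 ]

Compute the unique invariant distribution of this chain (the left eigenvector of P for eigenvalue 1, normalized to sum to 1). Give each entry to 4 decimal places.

Balance equations π_j = Σ_i π_i·P[i][j]:
  π_0 = 1/8·π_0 + 1/2·π_1 + 3/8·π_2
  π_1 = 1/2·π_0 + 1/8·π_1 + 1/4·π_2
  normalize: π_0 + π_1 + π_2 = 1
Solving the linear system gives exactly π = [29/88, 13/44, 3/8].

π = [0.3295, 0.2955, 0.3750]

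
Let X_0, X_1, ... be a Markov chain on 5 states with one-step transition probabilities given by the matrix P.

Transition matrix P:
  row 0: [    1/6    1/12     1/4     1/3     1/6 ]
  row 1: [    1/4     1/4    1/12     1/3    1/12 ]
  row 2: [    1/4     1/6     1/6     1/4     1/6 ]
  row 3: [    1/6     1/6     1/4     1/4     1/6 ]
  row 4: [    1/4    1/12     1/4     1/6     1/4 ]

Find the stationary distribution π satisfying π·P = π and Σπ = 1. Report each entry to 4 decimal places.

π = [0.2103, 0.1474, 0.2081, 0.2658, 0.1684]

Balance equations π_j = Σ_i π_i·P[i][j]:
  π_0 = 1/6·π_0 + 1/4·π_1 + 1/4·π_2 + 1/6·π_3 + 1/4·π_4
  π_1 = 1/12·π_0 + 1/4·π_1 + 1/6·π_2 + 1/6·π_3 + 1/12·π_4
  π_2 = 1/4·π_0 + 1/12·π_1 + 1/6·π_2 + 1/4·π_3 + 1/4·π_4
  π_3 = 1/3·π_0 + 1/3·π_1 + 1/4·π_2 + 1/4·π_3 + 1/6·π_4
  normalize: π_0 + π_1 + π_2 + π_3 + π_4 = 1
Solving the linear system gives exactly π = [110/523, 925/6276, 653/3138, 139/523, 1057/6276].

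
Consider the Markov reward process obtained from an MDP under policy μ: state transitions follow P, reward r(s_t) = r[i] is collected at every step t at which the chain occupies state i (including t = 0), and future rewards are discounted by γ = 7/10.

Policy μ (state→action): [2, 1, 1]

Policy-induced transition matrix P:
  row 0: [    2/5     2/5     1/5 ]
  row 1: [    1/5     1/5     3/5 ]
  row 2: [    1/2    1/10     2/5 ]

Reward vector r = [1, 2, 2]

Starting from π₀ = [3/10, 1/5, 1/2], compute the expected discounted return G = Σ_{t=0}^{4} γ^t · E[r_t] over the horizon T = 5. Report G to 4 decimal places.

G = 4.5391

t=0: π = [0.3000, 0.2000, 0.5000], E[r] = 1.7000, γ^t·E[r] = 1.700000, running G = 1.700000
t=1: π = [0.4100, 0.2100, 0.3800], E[r] = 1.5900, γ^t·E[r] = 1.113000, running G = 2.813000
t=2: π = [0.3960, 0.2440, 0.3600], E[r] = 1.6040, γ^t·E[r] = 0.785960, running G = 3.598960
t=3: π = [0.3872, 0.2432, 0.3696], E[r] = 1.6128, γ^t·E[r] = 0.553190, running G = 4.152150
t=4: π = [0.3883, 0.2405, 0.3712], E[r] = 1.6117, γ^t·E[r] = 0.386964, running G = 4.539115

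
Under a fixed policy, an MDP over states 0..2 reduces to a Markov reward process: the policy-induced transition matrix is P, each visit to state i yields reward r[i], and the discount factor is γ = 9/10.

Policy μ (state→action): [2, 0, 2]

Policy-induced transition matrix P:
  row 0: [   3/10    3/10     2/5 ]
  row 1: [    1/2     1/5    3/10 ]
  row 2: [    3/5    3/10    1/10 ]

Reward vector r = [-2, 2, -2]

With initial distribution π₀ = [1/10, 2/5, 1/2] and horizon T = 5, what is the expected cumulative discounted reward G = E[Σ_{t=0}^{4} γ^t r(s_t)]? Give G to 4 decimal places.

t=0: π = [0.1000, 0.4000, 0.5000], E[r] = -0.4000, γ^t·E[r] = -0.400000, running G = -0.400000
t=1: π = [0.5300, 0.2600, 0.2100], E[r] = -0.9600, γ^t·E[r] = -0.864000, running G = -1.264000
t=2: π = [0.4150, 0.2740, 0.3110], E[r] = -0.9040, γ^t·E[r] = -0.732240, running G = -1.996240
t=3: π = [0.4481, 0.2726, 0.2793], E[r] = -0.9096, γ^t·E[r] = -0.663098, running G = -2.659338
t=4: π = [0.4383, 0.2727, 0.2890], E[r] = -0.9090, γ^t·E[r] = -0.596421, running G = -3.255760

G = -3.2558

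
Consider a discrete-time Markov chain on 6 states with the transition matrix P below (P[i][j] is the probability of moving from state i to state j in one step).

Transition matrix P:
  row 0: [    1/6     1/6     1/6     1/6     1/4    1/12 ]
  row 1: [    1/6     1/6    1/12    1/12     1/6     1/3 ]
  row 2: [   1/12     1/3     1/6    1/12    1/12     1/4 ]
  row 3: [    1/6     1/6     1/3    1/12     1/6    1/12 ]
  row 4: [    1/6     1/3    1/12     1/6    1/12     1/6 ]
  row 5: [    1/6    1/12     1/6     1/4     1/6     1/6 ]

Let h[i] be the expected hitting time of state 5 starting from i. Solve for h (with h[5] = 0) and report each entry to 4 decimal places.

h = [5.6099, 4.3474, 4.5590, 5.4871, 5.1039, 0.0000]

First-step conditioning: h[5] = 0; for i ≠ 5, h[i] = 1 + Σ_k P[i][k]·h[k].
  h[0] = 1 + 1/6·h[0] + 1/6·h[1] + 1/6·h[2] + 1/6·h[3] + 1/4·h[4]
  h[1] = 1 + 1/6·h[0] + 1/6·h[1] + 1/12·h[2] + 1/12·h[3] + 1/6·h[4]
  h[2] = 1 + 1/12·h[0] + 1/3·h[1] + 1/6·h[2] + 1/12·h[3] + 1/12·h[4]
  h[3] = 1 + 1/6·h[0] + 1/6·h[1] + 1/3·h[2] + 1/12·h[3] + 1/6·h[4]
  h[4] = 1 + 1/6·h[0] + 1/3·h[1] + 1/12·h[2] + 1/6·h[3] + 1/12·h[4]
Solving the 5×5 linear system over states ≠ 5 gives exactly h = [53748/9581, 3204/737, 3360/737, 4044/737, 48900/9581, 0] (h[5] = 0 is the target).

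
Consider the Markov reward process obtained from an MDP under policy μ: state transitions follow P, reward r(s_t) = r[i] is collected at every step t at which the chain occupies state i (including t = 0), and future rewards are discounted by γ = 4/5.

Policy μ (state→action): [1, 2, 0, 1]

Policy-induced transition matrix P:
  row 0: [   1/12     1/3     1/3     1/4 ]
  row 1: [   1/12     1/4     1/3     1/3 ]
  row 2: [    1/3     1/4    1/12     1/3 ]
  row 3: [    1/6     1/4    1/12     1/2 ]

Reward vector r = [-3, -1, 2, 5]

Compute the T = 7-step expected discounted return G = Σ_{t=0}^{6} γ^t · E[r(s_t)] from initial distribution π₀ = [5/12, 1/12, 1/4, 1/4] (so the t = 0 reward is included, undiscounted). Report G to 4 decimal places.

G = 4.7871

t=0: π = [0.4167, 0.0833, 0.2500, 0.2500], E[r] = 0.4167, γ^t·E[r] = 0.416667, running G = 0.416667
t=1: π = [0.1667, 0.2847, 0.2083, 0.3403], E[r] = 1.3333, γ^t·E[r] = 1.066667, running G = 1.483333
t=2: π = [0.1638, 0.2639, 0.1962, 0.3762], E[r] = 1.5179, γ^t·E[r] = 0.971481, running G = 2.454815
t=3: π = [0.1637, 0.2636, 0.1902, 0.3824], E[r] = 1.5376, γ^t·E[r] = 0.787235, running G = 3.242049
t=4: π = [0.1628, 0.2636, 0.1902, 0.3834], E[r] = 1.5455, γ^t·E[r] = 0.633047, running G = 3.875096
t=5: π = [0.1628, 0.2636, 0.1899, 0.3837], E[r] = 1.5462, γ^t·E[r] = 0.506654, running G = 4.381750
t=6: π = [0.1628, 0.2636, 0.1899, 0.3837], E[r] = 1.5465, γ^t·E[r] = 0.405399, running G = 4.787149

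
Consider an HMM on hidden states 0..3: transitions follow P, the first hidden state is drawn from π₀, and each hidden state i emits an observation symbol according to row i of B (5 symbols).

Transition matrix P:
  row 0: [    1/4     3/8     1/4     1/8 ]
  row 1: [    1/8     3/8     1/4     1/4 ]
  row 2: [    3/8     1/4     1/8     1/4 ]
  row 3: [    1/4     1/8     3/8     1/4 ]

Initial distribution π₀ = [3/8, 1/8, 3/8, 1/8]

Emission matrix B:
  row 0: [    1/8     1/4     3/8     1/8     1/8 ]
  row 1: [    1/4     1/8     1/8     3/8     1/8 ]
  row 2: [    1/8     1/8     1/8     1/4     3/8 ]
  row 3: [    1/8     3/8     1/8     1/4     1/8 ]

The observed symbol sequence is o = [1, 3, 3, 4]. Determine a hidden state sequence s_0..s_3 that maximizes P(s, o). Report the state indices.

path = [0, 1, 1, 2]

t=0: δ = [9.375e-02, 1.562e-02, 4.688e-02, 4.688e-02]  (obs o_0=1)
t=1: δ = [2.930e-03, 1.318e-02, 5.859e-03, 2.930e-03]  ψ = [0, 0, 0, 0]  (obs o_1=3)
t=2: δ = [2.747e-04, 1.854e-03, 8.240e-04, 8.240e-04]  ψ = [2, 1, 1, 1]  (obs o_2=3)
t=3: δ = [3.862e-05, 8.690e-05, 1.738e-04, 5.794e-05]  ψ = [2, 1, 1, 1]  (obs o_3=4)
backtrack: best end state = 2; path = [0, 1, 1, 2]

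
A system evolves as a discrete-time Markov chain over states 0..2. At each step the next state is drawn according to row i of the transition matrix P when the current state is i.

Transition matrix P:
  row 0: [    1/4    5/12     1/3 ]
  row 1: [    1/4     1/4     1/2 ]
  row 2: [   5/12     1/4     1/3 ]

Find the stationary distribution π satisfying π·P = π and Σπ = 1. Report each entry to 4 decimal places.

π = [0.3140, 0.3023, 0.3837]

Balance equations π_j = Σ_i π_i·P[i][j]:
  π_0 = 1/4·π_0 + 1/4·π_1 + 5/12·π_2
  π_1 = 5/12·π_0 + 1/4·π_1 + 1/4·π_2
  normalize: π_0 + π_1 + π_2 = 1
Solving the linear system gives exactly π = [27/86, 13/43, 33/86].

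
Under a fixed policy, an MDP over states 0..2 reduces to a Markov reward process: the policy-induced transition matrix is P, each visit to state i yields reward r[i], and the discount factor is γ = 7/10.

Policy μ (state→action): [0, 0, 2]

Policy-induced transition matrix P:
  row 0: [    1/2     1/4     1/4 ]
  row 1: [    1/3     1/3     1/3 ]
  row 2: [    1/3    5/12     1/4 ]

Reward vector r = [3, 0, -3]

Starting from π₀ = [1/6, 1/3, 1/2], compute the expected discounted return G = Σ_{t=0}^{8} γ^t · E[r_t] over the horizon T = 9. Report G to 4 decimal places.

G = -0.2874

t=0: π = [0.1667, 0.3333, 0.5000], E[r] = -1.0000, γ^t·E[r] = -1.000000, running G = -1.000000
t=1: π = [0.3611, 0.3611, 0.2778], E[r] = 0.2500, γ^t·E[r] = 0.175000, running G = -0.825000
t=2: π = [0.3935, 0.3264, 0.2801], E[r] = 0.3403, γ^t·E[r] = 0.166736, running G = -0.658264
t=3: π = [0.3989, 0.3239, 0.2772], E[r] = 0.3652, γ^t·E[r] = 0.125251, running G = -0.533013
t=4: π = [0.3998, 0.3232, 0.2770], E[r] = 0.3685, γ^t·E[r] = 0.088474, running G = -0.444539
t=5: π = [0.4000, 0.3231, 0.2769], E[r] = 0.3691, γ^t·E[r] = 0.062037, running G = -0.382502
t=6: π = [0.4000, 0.3231, 0.2769], E[r] = 0.3692, γ^t·E[r] = 0.043437, running G = -0.339065
t=7: π = [0.4000, 0.3231, 0.2769], E[r] = 0.3692, γ^t·E[r] = 0.030407, running G = -0.308657
t=8: π = [0.4000, 0.3231, 0.2769], E[r] = 0.3692, γ^t·E[r] = 0.021285, running G = -0.287372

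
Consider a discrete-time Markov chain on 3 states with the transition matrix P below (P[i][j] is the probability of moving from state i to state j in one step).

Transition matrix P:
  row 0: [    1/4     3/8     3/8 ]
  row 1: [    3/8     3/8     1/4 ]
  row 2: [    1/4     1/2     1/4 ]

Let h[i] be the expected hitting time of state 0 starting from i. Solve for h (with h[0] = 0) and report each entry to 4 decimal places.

First-step conditioning: h[0] = 0; for i ≠ 0, h[i] = 1 + Σ_k P[i][k]·h[k].
  h[1] = 1 + 3/8·h[1] + 1/4·h[2]
  h[2] = 1 + 1/2·h[1] + 1/4·h[2]
Solving the 2×2 linear system over states ≠ 0 gives exactly h = [0, 32/11, 36/11] (h[0] = 0 is the target).

h = [0.0000, 2.9091, 3.2727]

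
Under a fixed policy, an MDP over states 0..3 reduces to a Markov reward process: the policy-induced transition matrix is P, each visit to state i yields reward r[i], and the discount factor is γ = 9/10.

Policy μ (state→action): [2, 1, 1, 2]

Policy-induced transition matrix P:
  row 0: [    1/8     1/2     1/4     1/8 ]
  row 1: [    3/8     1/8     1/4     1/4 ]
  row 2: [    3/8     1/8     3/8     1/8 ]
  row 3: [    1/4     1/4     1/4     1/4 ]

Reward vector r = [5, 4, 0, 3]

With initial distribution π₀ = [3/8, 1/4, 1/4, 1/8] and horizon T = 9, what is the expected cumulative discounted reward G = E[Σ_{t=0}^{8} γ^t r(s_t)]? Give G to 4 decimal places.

t=0: π = [0.3750, 0.2500, 0.2500, 0.1250], E[r] = 3.2500, γ^t·E[r] = 3.250000, running G = 3.250000
t=1: π = [0.2656, 0.2813, 0.2813, 0.1719], E[r] = 2.9688, γ^t·E[r] = 2.671875, running G = 5.921875
t=2: π = [0.2871, 0.2461, 0.2852, 0.1816], E[r] = 2.9648, γ^t·E[r] = 2.401523, running G = 8.323398
t=3: π = [0.2805, 0.2554, 0.2856, 0.1785], E[r] = 2.9595, γ^t·E[r] = 2.157456, running G = 10.480854
t=4: π = [0.2826, 0.2525, 0.2857, 0.1792], E[r] = 2.9605, γ^t·E[r] = 1.942391, running G = 12.423245
t=5: π = [0.2820, 0.2534, 0.2857, 0.1790], E[r] = 2.9601, γ^t·E[r] = 1.747931, running G = 14.171176
t=6: π = [0.2821, 0.2531, 0.2857, 0.1790], E[r] = 2.9602, γ^t·E[r] = 1.573194, running G = 15.744370
t=7: π = [0.2821, 0.2532, 0.2857, 0.1790], E[r] = 2.9602, γ^t·E[r] = 1.415859, running G = 17.160229
t=8: π = [0.2821, 0.2532, 0.2857, 0.1790], E[r] = 2.9602, γ^t·E[r] = 1.274277, running G = 18.434506

G = 18.4345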